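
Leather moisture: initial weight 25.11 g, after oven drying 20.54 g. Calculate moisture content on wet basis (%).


18.2%


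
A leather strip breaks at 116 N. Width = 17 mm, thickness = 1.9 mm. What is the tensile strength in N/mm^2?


3.59 N/mm^2

Cross-sectional area = 17 x 1.9 = 32.3 mm^2
Tensile strength = 116 / 32.3 = 3.59 N/mm^2


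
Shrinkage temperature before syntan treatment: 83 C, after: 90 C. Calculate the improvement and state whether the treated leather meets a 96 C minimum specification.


Improvement = 7 C
Meets 96 C spec: No

Improvement = 90 - 83 = 7 C
Spec check: 90 C >= 96 C? No


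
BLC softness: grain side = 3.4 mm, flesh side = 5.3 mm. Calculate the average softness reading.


4.35 mm

Average = (3.4 + 5.3) / 2
Average = 4.35 mm


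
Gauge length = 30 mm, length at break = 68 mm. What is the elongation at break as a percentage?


126.7%

Extension = 68 - 30 = 38 mm
Elongation = 38 / 30 x 100 = 126.7%


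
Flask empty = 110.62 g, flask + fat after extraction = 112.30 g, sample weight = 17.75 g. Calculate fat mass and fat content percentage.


Fat mass = 1.68 g
Fat content = 9.5%


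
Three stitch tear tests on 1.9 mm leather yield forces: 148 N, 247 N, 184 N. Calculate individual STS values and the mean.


STS1 = 77.9 N/mm
STS2 = 130.0 N/mm
STS3 = 96.8 N/mm
Mean = 101.6 N/mm

STS1 = 148 / 1.9 = 77.9 N/mm
STS2 = 247 / 1.9 = 130.0 N/mm
STS3 = 184 / 1.9 = 96.8 N/mm
Mean = (77.9 + 130.0 + 96.8) / 3 = 101.6 N/mm


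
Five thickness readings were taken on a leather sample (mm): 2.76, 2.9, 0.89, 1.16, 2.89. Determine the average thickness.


Sum = 2.76 + 2.9 + 0.89 + 1.16 + 2.89 = 10.60
Average = 10.60 / 5 = 2.12 mm


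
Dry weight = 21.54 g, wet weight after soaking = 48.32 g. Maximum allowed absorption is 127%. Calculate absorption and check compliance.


Absorption = 124.3%
Compliant: Yes


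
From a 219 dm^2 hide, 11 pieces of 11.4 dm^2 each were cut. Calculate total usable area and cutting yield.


Total usable = 11 x 11.4 = 125.4 dm^2
Yield = 125.4 / 219 x 100 = 57.3%


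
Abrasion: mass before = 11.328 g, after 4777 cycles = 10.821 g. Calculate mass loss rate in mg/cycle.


Mass loss = 11.328 - 10.821 = 0.507 g
Rate = 0.507 / 4777 x 1000 = 0.106 mg/cycle


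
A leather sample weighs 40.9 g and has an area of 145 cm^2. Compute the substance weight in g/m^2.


Substance weight = mass / area x 10000
SW = 40.9 / 145 x 10000
SW = 2820.7 g/m^2


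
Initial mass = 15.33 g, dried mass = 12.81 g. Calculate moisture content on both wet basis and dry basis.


Wet basis = 16.4%
Dry basis = 19.7%


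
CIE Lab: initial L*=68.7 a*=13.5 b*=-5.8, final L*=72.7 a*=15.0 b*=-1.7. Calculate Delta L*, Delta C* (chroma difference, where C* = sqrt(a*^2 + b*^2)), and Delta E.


Delta L* = 4.0
Delta C* = 0.40
Delta E = 5.92

Delta L* = 72.7 - 68.7 = 4.0
C1* = sqrt((13.5)^2 + (-5.8)^2) = 14.693
C2* = sqrt((15.0)^2 + (-1.7)^2) = 15.096
Delta C* = 15.096 - 14.693 = 0.40
Delta E = sqrt((4.0)^2 + (1.5)^2 + (4.1)^2) = 5.92


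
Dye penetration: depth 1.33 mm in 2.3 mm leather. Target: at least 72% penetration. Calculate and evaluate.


Penetration = 1.33 / 2.3 x 100 = 57.8%
Target: 72%
Meets target: No


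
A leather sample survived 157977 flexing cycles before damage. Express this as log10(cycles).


log10(157977) = 5.20


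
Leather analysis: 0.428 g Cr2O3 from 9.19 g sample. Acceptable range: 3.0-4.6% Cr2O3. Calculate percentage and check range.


Cr2O3% = 0.428 / 9.19 x 100 = 4.66%
Acceptable range: 3.0 to 4.6%
Within range: No


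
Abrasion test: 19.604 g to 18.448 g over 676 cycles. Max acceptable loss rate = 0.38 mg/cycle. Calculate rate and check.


Loss = 19.604 - 18.448 = 1.156 g
Rate = 1.156 g / 676 cycles x 1000 = 1.710 mg/cycle
Max = 0.38 mg/cycle
Passes: No


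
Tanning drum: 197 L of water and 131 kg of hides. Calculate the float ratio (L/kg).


1.5

Float ratio = water / hide weight
Ratio = 197 / 131 = 1.5


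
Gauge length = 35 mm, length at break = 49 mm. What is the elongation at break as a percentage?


40.0%


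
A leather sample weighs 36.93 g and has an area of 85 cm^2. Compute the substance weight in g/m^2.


4344.7 g/m^2

Substance weight = mass / area x 10000
SW = 36.93 / 85 x 10000
SW = 4344.7 g/m^2


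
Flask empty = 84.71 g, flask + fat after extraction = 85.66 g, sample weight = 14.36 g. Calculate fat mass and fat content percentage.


Fat mass = 85.66 - 84.71 = 0.95 g
Fat% = 0.95 / 14.36 x 100 = 6.6%


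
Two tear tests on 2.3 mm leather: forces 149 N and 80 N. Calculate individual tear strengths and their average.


Tear 1 = 64.8 N/mm
Tear 2 = 34.8 N/mm
Average = 49.8 N/mm

Tear 1 = 149 / 2.3 = 64.8 N/mm
Tear 2 = 80 / 2.3 = 34.8 N/mm
Average = (64.8 + 34.8) / 2 = 49.8 N/mm


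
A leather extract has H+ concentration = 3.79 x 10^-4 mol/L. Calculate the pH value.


pH = -log10[H+]
pH = -log10(3.79 x 10^-4) = 3.42


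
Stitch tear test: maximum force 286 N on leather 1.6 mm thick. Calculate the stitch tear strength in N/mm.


Stitch tear strength = force / thickness
STS = 286 / 1.6 = 178.8 N/mm


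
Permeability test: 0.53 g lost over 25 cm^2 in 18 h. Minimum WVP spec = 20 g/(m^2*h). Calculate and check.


WVP = 0.53 / (25 x 18) x 10000 = 11.78 g/(m^2*h)
Minimum: 20 g/(m^2*h)
Meets spec: No


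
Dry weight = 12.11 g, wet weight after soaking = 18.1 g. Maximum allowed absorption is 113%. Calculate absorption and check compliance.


Absorption = 49.5%
Compliant: Yes

WA = (18.1 - 12.11) / 12.11 x 100 = 49.5%
Maximum allowed: 113%
Compliant: Yes


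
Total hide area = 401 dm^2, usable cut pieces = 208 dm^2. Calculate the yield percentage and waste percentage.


Yield = 208 / 401 x 100 = 51.9%
Waste = 401 - 208 = 193 dm^2
Waste% = 100 - 51.9 = 48.1%


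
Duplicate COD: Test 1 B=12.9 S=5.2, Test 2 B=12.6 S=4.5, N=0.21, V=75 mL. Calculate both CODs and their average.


COD1 = (12.9 - 5.2) x 0.21 x 8000 / 75 = 172.5 mg/L
COD2 = (12.6 - 4.5) x 0.21 x 8000 / 75 = 181.4 mg/L
Average = (172.5 + 181.4) / 2 = 177.0 mg/L


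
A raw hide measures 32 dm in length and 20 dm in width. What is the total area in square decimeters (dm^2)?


Area = length x width
Area = 32 x 20 = 640 dm^2


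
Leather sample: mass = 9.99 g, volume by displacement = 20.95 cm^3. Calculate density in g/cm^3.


0.477 g/cm^3


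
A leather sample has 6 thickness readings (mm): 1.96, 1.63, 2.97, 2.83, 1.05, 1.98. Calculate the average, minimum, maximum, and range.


Average = 2.07 mm
Min = 1.05 mm
Max = 2.97 mm
Range = 1.92 mm

Sum = 12.42
Average = 12.42 / 6 = 2.07 mm
Minimum = 1.05 mm
Maximum = 2.97 mm
Range = 2.97 - 1.05 = 1.92 mm


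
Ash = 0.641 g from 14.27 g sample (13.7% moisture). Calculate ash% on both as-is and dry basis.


As-is ash = 4.49%
Dry-basis ash = 5.21%

As-is ash% = 0.641 / 14.27 x 100 = 4.49%
Dry mass = 14.27 x (100 - 13.7) / 100 = 12.31501 g
Dry-basis ash% = 0.641 / 12.31501 x 100 = 5.21%


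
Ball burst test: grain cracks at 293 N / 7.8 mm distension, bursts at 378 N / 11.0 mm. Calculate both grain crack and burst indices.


Crack index = 293 / 7.8 = 37.6 N/mm
Burst index = 378 / 11.0 = 34.4 N/mm


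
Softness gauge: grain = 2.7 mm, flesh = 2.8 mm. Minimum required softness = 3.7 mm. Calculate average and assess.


Average = (2.7 + 2.8) / 2 = 2.75 mm
Minimum = 3.7 mm
Meets requirement: No


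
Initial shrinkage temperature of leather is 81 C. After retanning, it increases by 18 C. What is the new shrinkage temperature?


New Ts = 81 + 18 = 99 C


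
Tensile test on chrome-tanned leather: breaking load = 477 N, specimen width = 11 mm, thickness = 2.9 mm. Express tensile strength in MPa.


14.95 MPa


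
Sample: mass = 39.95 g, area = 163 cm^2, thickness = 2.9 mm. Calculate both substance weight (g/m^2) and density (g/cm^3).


SW = 39.95 / 163 x 10000 = 2450.9 g/m^2
Volume = 163 x 2.9 / 10 = 47.27 cm^3
Density = 39.95 / 47.27 = 0.845 g/cm^3


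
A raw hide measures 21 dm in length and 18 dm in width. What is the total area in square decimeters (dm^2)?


378 dm^2


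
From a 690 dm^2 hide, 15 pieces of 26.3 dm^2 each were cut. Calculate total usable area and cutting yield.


Total usable = 15 x 26.3 = 394.5 dm^2
Yield = 394.5 / 690 x 100 = 57.2%


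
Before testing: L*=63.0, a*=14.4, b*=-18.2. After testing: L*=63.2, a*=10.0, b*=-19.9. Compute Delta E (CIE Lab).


Delta E = 4.72


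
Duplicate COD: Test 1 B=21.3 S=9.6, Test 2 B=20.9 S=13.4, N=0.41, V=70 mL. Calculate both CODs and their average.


COD1 = (21.3 - 9.6) x 0.41 x 8000 / 70 = 548.2 mg/L
COD2 = (20.9 - 13.4) x 0.41 x 8000 / 70 = 351.4 mg/L
Average = (548.2 + 351.4) / 2 = 449.8 mg/L


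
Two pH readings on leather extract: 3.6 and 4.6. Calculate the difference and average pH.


Difference = 1.0
Average pH = 4.10

Difference = |3.6 - 4.6| = 1.0
Average = (3.6 + 4.6) / 2 = 4.10


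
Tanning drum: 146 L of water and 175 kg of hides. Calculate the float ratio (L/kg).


0.8


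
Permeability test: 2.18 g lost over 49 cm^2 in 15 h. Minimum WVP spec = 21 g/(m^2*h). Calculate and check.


WVP = 29.66 g/(m^2*h)
Meets specification: Yes


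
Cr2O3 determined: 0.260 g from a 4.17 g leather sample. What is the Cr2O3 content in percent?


6.24%

Cr2O3% = 0.260 / 4.17 x 100
Cr2O3% = 6.24%


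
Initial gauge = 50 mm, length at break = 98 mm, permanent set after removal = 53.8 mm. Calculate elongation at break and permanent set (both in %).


Elongation at break = 96.0%
Permanent set = 7.6%


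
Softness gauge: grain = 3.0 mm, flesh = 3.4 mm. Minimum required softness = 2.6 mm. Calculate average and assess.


Average softness = 3.20 mm
Meets requirement: Yes

Average = (3.0 + 3.4) / 2 = 3.20 mm
Minimum = 2.6 mm
Meets requirement: Yes


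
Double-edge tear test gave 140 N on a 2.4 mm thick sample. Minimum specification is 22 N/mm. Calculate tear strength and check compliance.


Tear strength = 58.3 N/mm
Compliant: Yes

Tear strength = 140 / 2.4 = 58.3 N/mm
Required minimum = 22 N/mm
Compliant: Yes


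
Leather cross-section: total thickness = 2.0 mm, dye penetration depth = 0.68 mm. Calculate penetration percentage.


34.0%


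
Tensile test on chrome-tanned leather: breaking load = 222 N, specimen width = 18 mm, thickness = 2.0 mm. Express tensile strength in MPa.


Cross-section = 18 x 2.0 = 36.0 mm^2
TS = 222 / 36.0 = 6.17 MPa
(1 N/mm^2 = 1 MPa)


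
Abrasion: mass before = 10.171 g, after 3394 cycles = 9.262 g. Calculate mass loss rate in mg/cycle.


Mass loss = 10.171 - 9.262 = 0.909 g
Rate = 0.909 / 3394 x 1000 = 0.268 mg/cycle


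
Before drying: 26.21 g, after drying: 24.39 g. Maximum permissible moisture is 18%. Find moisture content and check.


MC = (26.21 - 24.39) / 26.21 x 100 = 6.9%
Maximum: 18%
Acceptable: Yes


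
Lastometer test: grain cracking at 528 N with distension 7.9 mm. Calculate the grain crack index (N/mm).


66.8 N/mm

Grain crack index = force / distension
Index = 528 / 7.9 = 66.8 N/mm


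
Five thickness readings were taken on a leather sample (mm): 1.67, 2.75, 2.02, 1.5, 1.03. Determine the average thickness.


1.79 mm

Sum = 1.67 + 2.75 + 2.02 + 1.5 + 1.03 = 8.97
Average = 8.97 / 5 = 1.79 mm


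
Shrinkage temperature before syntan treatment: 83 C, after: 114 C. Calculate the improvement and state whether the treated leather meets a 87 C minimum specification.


Improvement = 31 C
Meets 87 C spec: Yes

Improvement = 114 - 83 = 31 C
Spec check: 114 C >= 87 C? Yes


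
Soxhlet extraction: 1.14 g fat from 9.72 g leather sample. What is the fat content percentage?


11.7%

Fat content = 1.14 / 9.72 x 100
Fat = 11.7%


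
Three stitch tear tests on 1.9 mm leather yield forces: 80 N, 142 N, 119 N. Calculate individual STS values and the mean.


STS1 = 42.1 N/mm
STS2 = 74.7 N/mm
STS3 = 62.6 N/mm
Mean = 59.8 N/mm


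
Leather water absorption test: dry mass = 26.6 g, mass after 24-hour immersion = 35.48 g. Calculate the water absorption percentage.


33.4%


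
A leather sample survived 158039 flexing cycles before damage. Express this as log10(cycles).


log10(158039) = 5.20


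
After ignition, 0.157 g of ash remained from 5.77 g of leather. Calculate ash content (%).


2.72%

Ash% = 0.157 / 5.77 x 100
Ash% = 2.72%


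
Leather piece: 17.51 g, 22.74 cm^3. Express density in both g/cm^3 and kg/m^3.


Density = 17.51 / 22.74 = 0.770 g/cm^3
Convert: 0.770 x 1000 = 770 kg/m^3


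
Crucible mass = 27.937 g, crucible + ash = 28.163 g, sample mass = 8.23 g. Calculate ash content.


Ash mass = 0.226 g
Ash content = 2.75%

Ash mass = 28.163 - 27.937 = 0.226 g
Ash% = 0.226 / 8.23 x 100 = 2.75%


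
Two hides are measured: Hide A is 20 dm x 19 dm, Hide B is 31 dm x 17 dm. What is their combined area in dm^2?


907 dm^2

Hide A area = 20 x 19 = 380 dm^2
Hide B area = 31 x 17 = 527 dm^2
Total = 380 + 527 = 907 dm^2


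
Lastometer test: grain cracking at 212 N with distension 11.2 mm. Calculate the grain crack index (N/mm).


Grain crack index = force / distension
Index = 212 / 11.2 = 18.9 N/mm


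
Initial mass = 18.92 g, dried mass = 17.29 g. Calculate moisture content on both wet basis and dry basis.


Moisture lost = 18.92 - 17.29 = 1.63 g
Wet basis MC = 1.63 / 18.92 x 100 = 8.6%
Dry basis MC = 1.63 / 17.29 x 100 = 9.4%


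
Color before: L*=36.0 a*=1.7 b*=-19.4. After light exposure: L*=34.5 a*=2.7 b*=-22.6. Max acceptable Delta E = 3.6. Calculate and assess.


dL = -1.5, da = 1.0, db = -3.2
dE = sqrt((-1.5)^2 + (1.0)^2 + (-3.2)^2) = 3.67
Max = 3.6
Passes: No


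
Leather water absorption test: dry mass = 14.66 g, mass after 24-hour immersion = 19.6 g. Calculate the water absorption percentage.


Water absorbed = 19.6 - 14.66 = 4.94 g
WA% = 4.94 / 14.66 x 100 = 33.7%


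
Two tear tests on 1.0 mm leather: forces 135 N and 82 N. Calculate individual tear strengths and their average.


Tear 1 = 135 / 1.0 = 135.0 N/mm
Tear 2 = 82 / 1.0 = 82.0 N/mm
Average = (135.0 + 82.0) / 2 = 108.5 N/mm


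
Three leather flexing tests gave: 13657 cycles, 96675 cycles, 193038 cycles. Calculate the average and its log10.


Average = (13657 + 96675 + 193038) / 3 = 101123 cycles
log10(101123) = 5.00


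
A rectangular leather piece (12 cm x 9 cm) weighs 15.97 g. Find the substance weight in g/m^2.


1478.7 g/m^2

Area = 12 x 9 = 108 cm^2
SW = 15.97 / 108 x 10000 = 1478.7 g/m^2


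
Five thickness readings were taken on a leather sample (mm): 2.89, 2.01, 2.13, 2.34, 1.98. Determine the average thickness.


2.27 mm

Sum = 2.89 + 2.01 + 2.13 + 2.34 + 1.98 = 11.35
Average = 11.35 / 5 = 2.27 mm


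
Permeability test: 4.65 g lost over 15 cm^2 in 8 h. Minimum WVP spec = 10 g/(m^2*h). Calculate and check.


WVP = 4.65 / (15 x 8) x 10000 = 387.50 g/(m^2*h)
Minimum: 10 g/(m^2*h)
Meets spec: Yes


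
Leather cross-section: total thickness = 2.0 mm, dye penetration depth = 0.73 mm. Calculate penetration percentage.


36.5%


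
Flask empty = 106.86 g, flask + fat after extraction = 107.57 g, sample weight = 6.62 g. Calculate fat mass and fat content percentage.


Fat mass = 0.71 g
Fat content = 10.7%


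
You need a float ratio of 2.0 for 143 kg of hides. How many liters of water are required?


286.0 L

Water = hide weight x target ratio
Water = 143 x 2.0 = 286.0 L


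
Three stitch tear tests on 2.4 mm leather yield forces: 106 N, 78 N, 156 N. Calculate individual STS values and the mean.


STS1 = 106 / 2.4 = 44.2 N/mm
STS2 = 78 / 2.4 = 32.5 N/mm
STS3 = 156 / 2.4 = 65.0 N/mm
Mean = (44.2 + 32.5 + 65.0) / 3 = 47.2 N/mm


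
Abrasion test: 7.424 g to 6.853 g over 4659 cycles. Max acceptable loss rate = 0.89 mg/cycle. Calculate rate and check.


Rate = 0.123 mg/cycle
Passes: Yes


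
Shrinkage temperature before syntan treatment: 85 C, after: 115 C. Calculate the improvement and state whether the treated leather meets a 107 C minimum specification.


Improvement = 115 - 85 = 30 C
Spec check: 115 C >= 107 C? Yes


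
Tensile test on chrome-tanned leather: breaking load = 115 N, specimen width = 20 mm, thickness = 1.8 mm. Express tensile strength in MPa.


3.19 MPa

Cross-section = 20 x 1.8 = 36.0 mm^2
TS = 115 / 36.0 = 3.19 MPa
(1 N/mm^2 = 1 MPa)


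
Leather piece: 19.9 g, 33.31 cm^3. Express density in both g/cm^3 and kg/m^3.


0.597 g/cm^3
597 kg/m^3

Density = 19.9 / 33.31 = 0.597 g/cm^3
Convert: 0.597 x 1000 = 597 kg/m^3


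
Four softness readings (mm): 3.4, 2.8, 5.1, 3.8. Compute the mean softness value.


Sum = 3.4 + 2.8 + 5.1 + 3.8
Mean = 15.1 / 4 = 3.78 mm


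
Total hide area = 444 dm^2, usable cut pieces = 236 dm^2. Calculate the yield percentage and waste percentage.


Yield = 53.2%
Waste = 46.8%

Yield = 236 / 444 x 100 = 53.2%
Waste = 444 - 236 = 208 dm^2
Waste% = 100 - 53.2 = 46.8%


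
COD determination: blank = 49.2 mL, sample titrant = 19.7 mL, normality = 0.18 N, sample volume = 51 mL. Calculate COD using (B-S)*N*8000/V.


COD = (49.2 - 19.7) x 0.18 x 8000 / 51
COD = 29.5 x 0.18 x 8000 / 51
COD = 832.9 mg/L


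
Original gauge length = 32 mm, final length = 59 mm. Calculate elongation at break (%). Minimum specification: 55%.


Extension = 59 - 32 = 27 mm
Elongation = 27 / 32 x 100 = 84.4%
Minimum required: 55%
Meets specification: Yes


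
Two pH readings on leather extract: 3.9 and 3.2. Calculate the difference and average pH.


Difference = |3.9 - 3.2| = 0.7
Average = (3.9 + 3.2) / 2 = 3.55


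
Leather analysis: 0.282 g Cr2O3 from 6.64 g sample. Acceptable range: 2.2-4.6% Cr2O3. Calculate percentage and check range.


Cr2O3% = 0.282 / 6.64 x 100 = 4.25%
Acceptable range: 2.2 to 4.6%
Within range: Yes


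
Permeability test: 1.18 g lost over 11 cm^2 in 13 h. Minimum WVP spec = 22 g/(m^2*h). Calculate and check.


WVP = 82.52 g/(m^2*h)
Meets specification: Yes


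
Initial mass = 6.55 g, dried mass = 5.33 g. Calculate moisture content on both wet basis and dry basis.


Wet basis = 18.6%
Dry basis = 22.9%

Moisture lost = 6.55 - 5.33 = 1.22 g
Wet basis MC = 1.22 / 6.55 x 100 = 18.6%
Dry basis MC = 1.22 / 5.33 x 100 = 22.9%


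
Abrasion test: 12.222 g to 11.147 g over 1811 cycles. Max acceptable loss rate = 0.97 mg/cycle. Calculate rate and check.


Loss = 12.222 - 11.147 = 1.075 g
Rate = 1.075 g / 1811 cycles x 1000 = 0.594 mg/cycle
Max = 0.97 mg/cycle
Passes: Yes


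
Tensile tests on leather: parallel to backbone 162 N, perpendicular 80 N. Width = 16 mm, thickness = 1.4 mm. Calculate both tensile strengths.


Area = 16 x 1.4 = 22.4 mm^2
TS (parallel) = 162 / 22.4 = 7.23 N/mm^2
TS (perpendicular) = 80 / 22.4 = 3.57 N/mm^2


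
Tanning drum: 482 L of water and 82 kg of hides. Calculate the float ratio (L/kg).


5.9

Float ratio = water / hide weight
Ratio = 482 / 82 = 5.9


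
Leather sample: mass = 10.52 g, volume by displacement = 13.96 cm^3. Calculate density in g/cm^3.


0.754 g/cm^3

Density = mass / volume
Density = 10.52 / 13.96 = 0.754 g/cm^3


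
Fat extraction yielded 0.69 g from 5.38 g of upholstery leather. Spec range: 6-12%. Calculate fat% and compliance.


Fat content = 12.8%
Compliant: No

Fat% = 0.69 / 5.38 x 100 = 12.8%
Spec range: 6-12%
Compliant: No


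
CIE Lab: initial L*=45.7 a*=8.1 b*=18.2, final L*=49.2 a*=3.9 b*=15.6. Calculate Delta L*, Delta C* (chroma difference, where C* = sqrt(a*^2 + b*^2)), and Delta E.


Delta L* = 49.2 - 45.7 = 3.5
C1* = sqrt((8.1)^2 + (18.2)^2) = 19.921
C2* = sqrt((3.9)^2 + (15.6)^2) = 16.080
Delta C* = 16.080 - 19.921 = -3.84
Delta E = sqrt((3.5)^2 + (-4.2)^2 + (-2.6)^2) = 6.05


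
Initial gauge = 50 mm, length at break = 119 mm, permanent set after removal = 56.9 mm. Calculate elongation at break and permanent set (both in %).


Elongation at break = (119 - 50) / 50 x 100 = 138.0%
Permanent set = (56.9 - 50) / 50 x 100 = 13.8%


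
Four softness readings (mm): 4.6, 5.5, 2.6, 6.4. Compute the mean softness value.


4.78 mm

Sum = 4.6 + 5.5 + 2.6 + 6.4
Mean = 19.1 / 4 = 4.78 mm


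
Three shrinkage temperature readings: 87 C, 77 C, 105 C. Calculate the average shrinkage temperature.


Average = (87 + 77 + 105) / 3
Average = 269 / 3 = 89.7 C


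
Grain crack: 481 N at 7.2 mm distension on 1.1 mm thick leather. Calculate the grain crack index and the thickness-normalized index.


Crack index = 66.8 N/mm
Normalized index = 60.7 N/mm per mm

Crack index = 481 / 7.2 = 66.8 N/mm
Normalized = 66.8 / 1.1 = 60.7 N/mm per mm


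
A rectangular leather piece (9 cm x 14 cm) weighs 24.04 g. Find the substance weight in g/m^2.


Area = 9 x 14 = 126 cm^2
SW = 24.04 / 126 x 10000 = 1907.9 g/m^2


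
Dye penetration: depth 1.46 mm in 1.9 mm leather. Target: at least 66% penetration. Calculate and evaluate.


Penetration = 1.46 / 1.9 x 100 = 76.8%
Target: 66%
Meets target: Yes


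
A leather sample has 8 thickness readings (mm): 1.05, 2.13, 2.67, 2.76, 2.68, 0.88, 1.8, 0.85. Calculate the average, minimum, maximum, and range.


Average = 1.85 mm
Min = 0.85 mm
Max = 2.76 mm
Range = 1.91 mm

Sum = 14.82
Average = 14.82 / 8 = 1.85 mm
Minimum = 0.85 mm
Maximum = 2.76 mm
Range = 2.76 - 0.85 = 1.91 mm


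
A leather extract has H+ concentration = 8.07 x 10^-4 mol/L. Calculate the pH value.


pH = 3.09

pH = -log10[H+]
pH = -log10(8.07 x 10^-4) = 3.09


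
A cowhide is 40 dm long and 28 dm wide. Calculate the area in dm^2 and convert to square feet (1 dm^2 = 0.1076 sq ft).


1120 dm^2
120.51 sq ft

Area = 40 x 28 = 1120 dm^2
Conversion: 1120 x 0.1076 = 120.51 sq ft


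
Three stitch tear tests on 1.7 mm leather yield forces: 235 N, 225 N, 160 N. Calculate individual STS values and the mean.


STS1 = 138.2 N/mm
STS2 = 132.4 N/mm
STS3 = 94.1 N/mm
Mean = 121.6 N/mm

STS1 = 235 / 1.7 = 138.2 N/mm
STS2 = 225 / 1.7 = 132.4 N/mm
STS3 = 160 / 1.7 = 94.1 N/mm
Mean = (138.2 + 132.4 + 94.1) / 3 = 121.6 N/mm


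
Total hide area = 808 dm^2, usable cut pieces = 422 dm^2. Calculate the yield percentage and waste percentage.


Yield = 52.2%
Waste = 47.8%


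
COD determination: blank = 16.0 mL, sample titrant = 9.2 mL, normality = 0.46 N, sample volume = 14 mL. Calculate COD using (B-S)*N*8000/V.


1787.4 mg/L

COD = (16.0 - 9.2) x 0.46 x 8000 / 14
COD = 6.8 x 0.46 x 8000 / 14
COD = 1787.4 mg/L


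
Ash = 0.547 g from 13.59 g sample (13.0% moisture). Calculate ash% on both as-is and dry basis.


As-is ash = 4.03%
Dry-basis ash = 4.63%


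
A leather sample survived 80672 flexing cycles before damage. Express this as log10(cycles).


log10(80672) = 4.91


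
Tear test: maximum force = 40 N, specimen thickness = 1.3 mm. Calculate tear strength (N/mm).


Tear strength = force / thickness
Tear = 40 / 1.3 = 30.8 N/mm


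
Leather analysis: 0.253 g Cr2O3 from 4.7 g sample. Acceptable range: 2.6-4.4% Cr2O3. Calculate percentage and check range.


Cr2O3 = 5.38%
Within range: No

Cr2O3% = 0.253 / 4.7 x 100 = 5.38%
Acceptable range: 2.6 to 4.4%
Within range: No


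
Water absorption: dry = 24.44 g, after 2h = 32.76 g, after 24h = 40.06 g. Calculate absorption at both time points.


2h absorption = 34.0%
24h absorption = 63.9%

WA (2h) = (32.76 - 24.44) / 24.44 x 100 = 34.0%
WA (24h) = (40.06 - 24.44) / 24.44 x 100 = 63.9%


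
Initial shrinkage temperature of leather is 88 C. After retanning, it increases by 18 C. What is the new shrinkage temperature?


106 C

New Ts = 88 + 18 = 106 C


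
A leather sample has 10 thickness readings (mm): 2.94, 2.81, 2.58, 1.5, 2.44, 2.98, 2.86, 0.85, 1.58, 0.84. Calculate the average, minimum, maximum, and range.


Sum = 21.38
Average = 21.38 / 10 = 2.14 mm
Minimum = 0.84 mm
Maximum = 2.98 mm
Range = 2.98 - 0.84 = 2.14 mm


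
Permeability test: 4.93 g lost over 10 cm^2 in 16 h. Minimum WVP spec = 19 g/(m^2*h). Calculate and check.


WVP = 308.13 g/(m^2*h)
Meets specification: Yes

WVP = 4.93 / (10 x 16) x 10000 = 308.13 g/(m^2*h)
Minimum: 19 g/(m^2*h)
Meets spec: Yes


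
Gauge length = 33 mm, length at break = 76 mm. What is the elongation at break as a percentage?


Extension = 76 - 33 = 43 mm
Elongation = 43 / 33 x 100 = 130.3%


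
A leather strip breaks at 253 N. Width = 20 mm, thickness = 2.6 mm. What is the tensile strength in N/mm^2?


4.87 N/mm^2

Cross-sectional area = 20 x 2.6 = 52.0 mm^2
Tensile strength = 253 / 52.0 = 4.87 N/mm^2


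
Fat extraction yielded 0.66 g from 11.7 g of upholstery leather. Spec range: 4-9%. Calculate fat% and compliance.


Fat content = 5.6%
Compliant: Yes

Fat% = 0.66 / 11.7 x 100 = 5.6%
Spec range: 4-9%
Compliant: Yes


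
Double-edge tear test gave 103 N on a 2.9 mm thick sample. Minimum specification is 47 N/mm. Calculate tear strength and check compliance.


Tear strength = 35.5 N/mm
Compliant: No

Tear strength = 103 / 2.9 = 35.5 N/mm
Required minimum = 47 N/mm
Compliant: No


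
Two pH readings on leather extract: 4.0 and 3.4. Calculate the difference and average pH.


Difference = |4.0 - 3.4| = 0.6
Average = (4.0 + 3.4) / 2 = 3.70


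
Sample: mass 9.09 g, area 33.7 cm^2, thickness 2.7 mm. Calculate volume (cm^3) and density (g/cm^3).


Thickness in cm = 2.7 / 10 = 0.27 cm
Volume = 33.7 x 0.27 = 9.099 cm^3
Density = 9.09 / 9.099 = 0.999 g/cm^3


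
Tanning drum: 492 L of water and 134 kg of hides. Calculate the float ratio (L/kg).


Float ratio = water / hide weight
Ratio = 492 / 134 = 3.7


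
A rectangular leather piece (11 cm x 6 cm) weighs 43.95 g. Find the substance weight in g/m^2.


6659.1 g/m^2


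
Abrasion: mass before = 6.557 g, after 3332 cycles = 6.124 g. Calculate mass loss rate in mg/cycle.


0.130 mg/cycle

Mass loss = 6.557 - 6.124 = 0.433 g
Rate = 0.433 / 3332 x 1000 = 0.130 mg/cycle


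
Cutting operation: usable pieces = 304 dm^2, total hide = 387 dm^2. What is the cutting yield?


Yield = usable / total x 100
Yield = 304 / 387 x 100 = 78.6%


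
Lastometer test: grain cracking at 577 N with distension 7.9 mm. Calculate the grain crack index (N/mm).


73.0 N/mm

Grain crack index = force / distension
Index = 577 / 7.9 = 73.0 N/mm


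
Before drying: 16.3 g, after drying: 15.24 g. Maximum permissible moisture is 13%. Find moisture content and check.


Moisture content = 6.5%
Acceptable: Yes


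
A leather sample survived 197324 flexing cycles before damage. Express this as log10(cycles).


5.30

log10(197324) = 5.30


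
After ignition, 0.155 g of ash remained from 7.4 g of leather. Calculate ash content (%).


2.09%

Ash% = 0.155 / 7.4 x 100
Ash% = 2.09%


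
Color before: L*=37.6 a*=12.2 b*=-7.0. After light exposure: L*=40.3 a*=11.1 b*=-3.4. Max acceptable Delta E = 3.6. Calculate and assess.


Delta E = 4.63
Passes: No

dL = 2.7, da = -1.1, db = 3.6
dE = sqrt((2.7)^2 + (-1.1)^2 + (3.6)^2) = 4.63
Max = 3.6
Passes: No


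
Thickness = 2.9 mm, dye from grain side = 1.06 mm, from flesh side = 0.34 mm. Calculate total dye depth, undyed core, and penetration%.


Total dyed = 1.06 + 0.34 = 1.40 mm
Undyed core = 2.9 - 1.40 = 1.50 mm
Penetration = 1.40 / 2.9 x 100 = 48.3%


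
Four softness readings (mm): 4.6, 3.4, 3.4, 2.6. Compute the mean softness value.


Sum = 4.6 + 3.4 + 3.4 + 2.6
Mean = 14.0 / 4 = 3.50 mm


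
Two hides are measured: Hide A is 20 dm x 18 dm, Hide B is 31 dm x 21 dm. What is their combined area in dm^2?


Hide A area = 20 x 18 = 360 dm^2
Hide B area = 31 x 21 = 651 dm^2
Total = 360 + 651 = 1011 dm^2


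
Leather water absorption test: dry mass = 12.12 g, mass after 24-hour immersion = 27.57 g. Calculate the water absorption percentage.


127.5%

Water absorbed = 27.57 - 12.12 = 15.45 g
WA% = 15.45 / 12.12 x 100 = 127.5%


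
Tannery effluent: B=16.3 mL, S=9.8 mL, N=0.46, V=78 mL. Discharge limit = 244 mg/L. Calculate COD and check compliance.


COD = (16.3 - 9.8) x 0.46 x 8000 / 78 = 306.7 mg/L
Limit: 244 mg/L
Compliant: No


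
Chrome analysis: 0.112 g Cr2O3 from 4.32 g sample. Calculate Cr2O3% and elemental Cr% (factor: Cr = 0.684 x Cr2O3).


Cr2O3% = 0.112 / 4.32 x 100 = 2.59%
Cr% = 2.59 x 0.684 = 1.77%


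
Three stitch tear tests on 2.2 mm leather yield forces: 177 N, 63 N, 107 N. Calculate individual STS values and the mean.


STS1 = 80.5 N/mm
STS2 = 28.6 N/mm
STS3 = 48.6 N/mm
Mean = 52.6 N/mm

STS1 = 177 / 2.2 = 80.5 N/mm
STS2 = 63 / 2.2 = 28.6 N/mm
STS3 = 107 / 2.2 = 48.6 N/mm
Mean = (80.5 + 28.6 + 48.6) / 3 = 52.6 N/mm


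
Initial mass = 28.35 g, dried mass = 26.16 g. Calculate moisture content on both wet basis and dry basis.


Moisture lost = 28.35 - 26.16 = 2.19 g
Wet basis MC = 2.19 / 28.35 x 100 = 7.7%
Dry basis MC = 2.19 / 26.16 x 100 = 8.4%


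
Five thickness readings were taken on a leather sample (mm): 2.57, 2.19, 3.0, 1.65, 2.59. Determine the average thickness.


Sum = 2.57 + 2.19 + 3.0 + 1.65 + 2.59 = 12.00
Average = 12.00 / 5 = 2.40 mm


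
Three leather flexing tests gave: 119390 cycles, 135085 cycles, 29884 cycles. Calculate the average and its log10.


Average = 94786 cycles
log10 = 4.98

Average = (119390 + 135085 + 29884) / 3 = 94786 cycles
log10(94786) = 4.98


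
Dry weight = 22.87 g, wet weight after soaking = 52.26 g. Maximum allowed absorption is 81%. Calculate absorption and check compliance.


Absorption = 128.5%
Compliant: No


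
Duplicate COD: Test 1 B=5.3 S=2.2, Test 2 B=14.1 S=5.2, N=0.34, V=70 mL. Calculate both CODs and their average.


COD1 = (5.3 - 2.2) x 0.34 x 8000 / 70 = 120.5 mg/L
COD2 = (14.1 - 5.2) x 0.34 x 8000 / 70 = 345.8 mg/L
Average = (120.5 + 345.8) / 2 = 233.2 mg/L


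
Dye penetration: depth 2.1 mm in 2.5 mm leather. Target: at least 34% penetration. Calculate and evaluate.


Penetration = 84.0%
Meets target: Yes

Penetration = 2.1 / 2.5 x 100 = 84.0%
Target: 34%
Meets target: Yes


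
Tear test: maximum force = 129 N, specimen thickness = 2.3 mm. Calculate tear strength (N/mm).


Tear strength = force / thickness
Tear = 129 / 2.3 = 56.1 N/mm


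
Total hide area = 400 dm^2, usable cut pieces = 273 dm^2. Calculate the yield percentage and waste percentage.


Yield = 68.3%
Waste = 31.7%


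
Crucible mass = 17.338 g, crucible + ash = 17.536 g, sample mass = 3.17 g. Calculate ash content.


Ash mass = 17.536 - 17.338 = 0.198 g
Ash% = 0.198 / 3.17 x 100 = 6.25%


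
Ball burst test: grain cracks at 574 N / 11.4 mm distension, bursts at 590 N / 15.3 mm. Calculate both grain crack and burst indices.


Crack index = 50.4 N/mm
Burst index = 38.6 N/mm

Crack index = 574 / 11.4 = 50.4 N/mm
Burst index = 590 / 15.3 = 38.6 N/mm


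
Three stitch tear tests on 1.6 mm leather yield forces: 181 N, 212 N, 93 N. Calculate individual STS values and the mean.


STS1 = 113.1 N/mm
STS2 = 132.5 N/mm
STS3 = 58.1 N/mm
Mean = 101.2 N/mm

STS1 = 181 / 1.6 = 113.1 N/mm
STS2 = 212 / 1.6 = 132.5 N/mm
STS3 = 93 / 1.6 = 58.1 N/mm
Mean = (113.1 + 132.5 + 58.1) / 3 = 101.2 N/mm


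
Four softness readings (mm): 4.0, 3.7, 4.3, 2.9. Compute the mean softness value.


3.73 mm


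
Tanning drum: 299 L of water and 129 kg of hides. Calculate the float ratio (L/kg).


2.3

Float ratio = water / hide weight
Ratio = 299 / 129 = 2.3


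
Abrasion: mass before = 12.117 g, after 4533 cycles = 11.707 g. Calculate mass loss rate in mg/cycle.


0.090 mg/cycle

Mass loss = 12.117 - 11.707 = 0.410 g
Rate = 0.410 / 4533 x 1000 = 0.090 mg/cycle


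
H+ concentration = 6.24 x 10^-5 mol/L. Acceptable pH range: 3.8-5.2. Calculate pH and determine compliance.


pH = -log10(6.24 x 10^-5) = 4.20
Range: 3.8 to 5.2
Compliant: Yes


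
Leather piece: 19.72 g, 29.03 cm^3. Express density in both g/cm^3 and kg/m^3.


Density = 19.72 / 29.03 = 0.679 g/cm^3
Convert: 0.679 x 1000 = 679 kg/m^3


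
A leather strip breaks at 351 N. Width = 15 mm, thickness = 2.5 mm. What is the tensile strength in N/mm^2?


Cross-sectional area = 15 x 2.5 = 37.5 mm^2
Tensile strength = 351 / 37.5 = 9.36 N/mm^2


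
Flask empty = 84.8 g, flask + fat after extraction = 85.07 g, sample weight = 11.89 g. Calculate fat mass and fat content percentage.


Fat mass = 85.07 - 84.8 = 0.27 g
Fat% = 0.27 / 11.89 x 100 = 2.3%


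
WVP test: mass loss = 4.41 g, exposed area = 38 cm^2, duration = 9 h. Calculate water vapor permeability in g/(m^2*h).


WVP = mass_loss / (area x time) x 10000
WVP = 4.41 / (38 x 9) x 10000
WVP = 4.41 / 342 x 10000 = 128.95 g/(m^2*h)


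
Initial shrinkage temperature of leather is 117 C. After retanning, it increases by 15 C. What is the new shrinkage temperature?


New Ts = 117 + 15 = 132 C


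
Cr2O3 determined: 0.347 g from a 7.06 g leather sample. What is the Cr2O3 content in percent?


4.92%


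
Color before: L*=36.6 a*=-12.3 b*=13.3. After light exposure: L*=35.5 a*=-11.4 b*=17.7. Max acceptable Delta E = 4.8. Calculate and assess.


Delta E = 4.62
Passes: Yes


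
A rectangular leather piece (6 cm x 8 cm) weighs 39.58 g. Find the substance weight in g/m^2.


Area = 6 x 8 = 48 cm^2
SW = 39.58 / 48 x 10000 = 8245.8 g/m^2


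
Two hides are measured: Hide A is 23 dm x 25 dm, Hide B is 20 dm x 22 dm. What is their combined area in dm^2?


1015 dm^2

Hide A area = 23 x 25 = 575 dm^2
Hide B area = 20 x 22 = 440 dm^2
Total = 575 + 440 = 1015 dm^2


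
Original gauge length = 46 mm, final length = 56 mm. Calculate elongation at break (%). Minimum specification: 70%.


Extension = 56 - 46 = 10 mm
Elongation = 10 / 46 x 100 = 21.7%
Minimum required: 70%
Meets specification: No


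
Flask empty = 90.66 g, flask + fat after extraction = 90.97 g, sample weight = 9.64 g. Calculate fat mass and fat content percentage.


Fat mass = 0.31 g
Fat content = 3.2%


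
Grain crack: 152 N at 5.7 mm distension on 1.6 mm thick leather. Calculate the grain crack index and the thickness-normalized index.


Crack index = 26.7 N/mm
Normalized index = 16.7 N/mm per mm

Crack index = 152 / 5.7 = 26.7 N/mm
Normalized = 26.7 / 1.6 = 16.7 N/mm per mm


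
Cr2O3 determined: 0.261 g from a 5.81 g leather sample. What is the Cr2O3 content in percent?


4.49%


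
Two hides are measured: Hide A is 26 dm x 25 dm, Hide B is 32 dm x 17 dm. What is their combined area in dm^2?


Hide A area = 26 x 25 = 650 dm^2
Hide B area = 32 x 17 = 544 dm^2
Total = 650 + 544 = 1194 dm^2


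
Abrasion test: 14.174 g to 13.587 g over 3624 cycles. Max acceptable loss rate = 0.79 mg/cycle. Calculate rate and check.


Rate = 0.162 mg/cycle
Passes: Yes

Loss = 14.174 - 13.587 = 0.587 g
Rate = 0.587 g / 3624 cycles x 1000 = 0.162 mg/cycle
Max = 0.79 mg/cycle
Passes: Yes


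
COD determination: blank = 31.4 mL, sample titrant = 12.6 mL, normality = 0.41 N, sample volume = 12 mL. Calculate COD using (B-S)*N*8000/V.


5138.7 mg/L

COD = (31.4 - 12.6) x 0.41 x 8000 / 12
COD = 18.8 x 0.41 x 8000 / 12
COD = 5138.7 mg/L


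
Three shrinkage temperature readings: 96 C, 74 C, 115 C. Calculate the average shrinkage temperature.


Average = (96 + 74 + 115) / 3
Average = 285 / 3 = 95.0 C


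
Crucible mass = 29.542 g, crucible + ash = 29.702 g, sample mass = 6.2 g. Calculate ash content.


Ash mass = 0.160 g
Ash content = 2.58%

Ash mass = 29.702 - 29.542 = 0.160 g
Ash% = 0.160 / 6.2 x 100 = 2.58%


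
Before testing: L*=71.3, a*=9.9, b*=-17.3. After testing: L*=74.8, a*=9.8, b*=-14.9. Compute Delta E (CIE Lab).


dL = 74.8 - 71.3 = 3.5
da = 9.8 - 9.9 = -0.1
db = -14.9 - (-17.3) = 2.4
dE = sqrt((3.5)^2 + (-0.1)^2 + (2.4)^2) = 4.24


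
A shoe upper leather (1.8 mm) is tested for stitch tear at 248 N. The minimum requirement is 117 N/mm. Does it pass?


STS = 248 / 1.8 = 137.8 N/mm
Minimum required: 117 N/mm
Passes: Yes


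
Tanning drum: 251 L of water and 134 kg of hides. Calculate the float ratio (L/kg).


1.9


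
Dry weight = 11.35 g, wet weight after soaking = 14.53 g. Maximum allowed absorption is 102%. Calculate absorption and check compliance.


WA = (14.53 - 11.35) / 11.35 x 100 = 28.0%
Maximum allowed: 102%
Compliant: Yes


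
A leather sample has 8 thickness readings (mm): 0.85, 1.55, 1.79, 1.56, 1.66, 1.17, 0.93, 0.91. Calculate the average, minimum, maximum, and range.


Average = 1.30 mm
Min = 0.85 mm
Max = 1.79 mm
Range = 0.94 mm


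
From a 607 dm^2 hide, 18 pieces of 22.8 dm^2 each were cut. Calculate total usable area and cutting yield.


Usable area = 410.4 dm^2
Yield = 67.6%

Total usable = 18 x 22.8 = 410.4 dm^2
Yield = 410.4 / 607 x 100 = 67.6%


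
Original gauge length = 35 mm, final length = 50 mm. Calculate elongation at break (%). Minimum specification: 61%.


Extension = 50 - 35 = 15 mm
Elongation = 15 / 35 x 100 = 42.9%
Minimum required: 61%
Meets specification: No


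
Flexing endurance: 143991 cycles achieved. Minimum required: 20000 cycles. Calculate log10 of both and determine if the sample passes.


log10(143991) = 5.16
log10(20000) = 4.30
Passes: Yes


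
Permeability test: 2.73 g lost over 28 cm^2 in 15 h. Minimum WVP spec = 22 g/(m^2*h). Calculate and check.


WVP = 65.00 g/(m^2*h)
Meets specification: Yes


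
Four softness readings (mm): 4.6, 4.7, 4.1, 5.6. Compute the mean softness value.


4.75 mm

Sum = 4.6 + 4.7 + 4.1 + 5.6
Mean = 19.0 / 4 = 4.75 mm


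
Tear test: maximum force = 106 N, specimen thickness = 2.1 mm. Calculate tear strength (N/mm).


50.5 N/mm

Tear strength = force / thickness
Tear = 106 / 2.1 = 50.5 N/mm


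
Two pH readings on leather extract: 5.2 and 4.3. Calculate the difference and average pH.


Difference = 0.9
Average pH = 4.75


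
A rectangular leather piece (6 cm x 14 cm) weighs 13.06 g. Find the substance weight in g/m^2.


1554.8 g/m^2

Area = 6 x 14 = 84 cm^2
SW = 13.06 / 84 x 10000 = 1554.8 g/m^2


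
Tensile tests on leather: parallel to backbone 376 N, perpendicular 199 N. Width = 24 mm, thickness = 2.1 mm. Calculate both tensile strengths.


Area = 24 x 2.1 = 50.4 mm^2
TS (parallel) = 376 / 50.4 = 7.46 N/mm^2
TS (perpendicular) = 199 / 50.4 = 3.95 N/mm^2


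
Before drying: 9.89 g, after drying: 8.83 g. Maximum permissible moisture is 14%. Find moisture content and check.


MC = (9.89 - 8.83) / 9.89 x 100 = 10.7%
Maximum: 14%
Acceptable: Yes


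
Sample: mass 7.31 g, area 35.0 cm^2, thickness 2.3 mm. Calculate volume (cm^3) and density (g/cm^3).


Thickness in cm = 2.3 / 10 = 0.23 cm
Volume = 35.0 x 0.23 = 8.050 cm^3
Density = 7.31 / 8.050 = 0.908 g/cm^3


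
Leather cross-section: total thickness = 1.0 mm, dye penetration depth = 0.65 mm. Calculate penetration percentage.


Penetration% = 0.65 / 1.0 x 100
Penetration = 65.0%


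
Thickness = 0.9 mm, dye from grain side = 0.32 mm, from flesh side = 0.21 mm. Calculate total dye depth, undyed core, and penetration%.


Total dyed = 0.53 mm
Undyed core = 0.37 mm
Penetration = 58.9%


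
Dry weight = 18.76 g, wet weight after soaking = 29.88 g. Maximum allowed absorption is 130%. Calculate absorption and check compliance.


Absorption = 59.3%
Compliant: Yes


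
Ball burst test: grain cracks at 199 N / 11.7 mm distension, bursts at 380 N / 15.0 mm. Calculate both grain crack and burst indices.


Crack index = 199 / 11.7 = 17.0 N/mm
Burst index = 380 / 15.0 = 25.3 N/mm


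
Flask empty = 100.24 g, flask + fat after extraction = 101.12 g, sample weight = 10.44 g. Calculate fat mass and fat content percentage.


Fat mass = 101.12 - 100.24 = 0.88 g
Fat% = 0.88 / 10.44 x 100 = 8.4%


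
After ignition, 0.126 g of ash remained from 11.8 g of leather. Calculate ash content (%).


Ash% = 0.126 / 11.8 x 100
Ash% = 1.07%
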